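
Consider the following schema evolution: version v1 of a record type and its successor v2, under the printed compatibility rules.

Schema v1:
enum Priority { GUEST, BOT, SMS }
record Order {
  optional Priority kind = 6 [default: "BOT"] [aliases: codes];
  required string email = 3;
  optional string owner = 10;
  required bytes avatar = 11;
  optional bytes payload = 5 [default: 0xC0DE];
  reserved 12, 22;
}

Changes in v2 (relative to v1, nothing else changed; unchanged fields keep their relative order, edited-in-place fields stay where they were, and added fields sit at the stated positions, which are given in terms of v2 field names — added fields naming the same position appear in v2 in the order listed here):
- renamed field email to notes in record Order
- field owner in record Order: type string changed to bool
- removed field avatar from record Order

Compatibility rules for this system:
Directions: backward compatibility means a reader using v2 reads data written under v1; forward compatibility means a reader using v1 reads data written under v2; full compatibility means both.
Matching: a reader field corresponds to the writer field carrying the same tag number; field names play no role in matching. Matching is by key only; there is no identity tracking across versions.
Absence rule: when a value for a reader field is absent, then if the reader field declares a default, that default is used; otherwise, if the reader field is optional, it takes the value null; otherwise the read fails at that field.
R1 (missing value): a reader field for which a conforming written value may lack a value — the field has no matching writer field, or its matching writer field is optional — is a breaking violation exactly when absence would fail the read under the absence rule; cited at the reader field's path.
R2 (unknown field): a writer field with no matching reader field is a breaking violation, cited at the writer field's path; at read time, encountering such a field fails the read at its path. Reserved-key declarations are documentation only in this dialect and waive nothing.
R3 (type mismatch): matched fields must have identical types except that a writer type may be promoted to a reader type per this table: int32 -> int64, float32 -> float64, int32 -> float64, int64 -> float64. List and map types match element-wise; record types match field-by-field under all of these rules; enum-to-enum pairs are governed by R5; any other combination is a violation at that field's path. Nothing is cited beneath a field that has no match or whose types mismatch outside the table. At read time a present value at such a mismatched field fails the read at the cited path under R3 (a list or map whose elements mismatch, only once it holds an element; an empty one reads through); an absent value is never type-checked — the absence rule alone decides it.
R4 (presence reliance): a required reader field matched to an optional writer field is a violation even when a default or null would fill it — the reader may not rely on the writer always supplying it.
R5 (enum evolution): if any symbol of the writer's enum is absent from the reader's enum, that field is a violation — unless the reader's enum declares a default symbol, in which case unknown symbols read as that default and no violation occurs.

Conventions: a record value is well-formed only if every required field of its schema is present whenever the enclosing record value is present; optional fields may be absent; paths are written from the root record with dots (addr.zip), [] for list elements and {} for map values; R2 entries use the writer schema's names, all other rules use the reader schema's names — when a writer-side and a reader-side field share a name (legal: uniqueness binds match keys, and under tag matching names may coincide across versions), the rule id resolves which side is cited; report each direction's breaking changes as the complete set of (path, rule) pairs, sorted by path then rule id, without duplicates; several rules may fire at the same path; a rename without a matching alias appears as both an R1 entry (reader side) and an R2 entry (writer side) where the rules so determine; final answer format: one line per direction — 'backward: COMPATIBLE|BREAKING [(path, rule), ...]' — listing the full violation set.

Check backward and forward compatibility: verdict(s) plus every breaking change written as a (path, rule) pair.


backward: BREAKING [(avatar, R2), (owner, R3)]; forward: BREAKING [(avatar, R1), (owner, R3)]

each type pair in Order: writer, then reader
backward for Order (reader v2, writer v1):
  kind: paired with writer kind (Priority -> Priority; writer optional)
  notes: paired with writer email (string -> string; writer required)
  owner: paired with writer owner (string -> bool; writer optional)
  payload: paired with writer payload (bytes -> bytes; writer optional)
  leftover writer field: avatar
  violation R2 at avatar
  violation R3 at owner
  => backward verdict for Order: BREAKING, 2 violation(s)
forward for Order (reader v1, writer v2):
  kind: paired with writer kind (Priority -> Priority; writer optional)
  email: paired with writer notes (string -> string; writer required)
  owner: paired with writer owner (bool -> string; writer optional)
  avatar: no writer-side match
  payload: paired with writer payload (bytes -> bytes; writer optional)
  violation R1 at avatar
  violation R3 at owner
  => forward verdict for Order: BREAKING, 2 violation(s)


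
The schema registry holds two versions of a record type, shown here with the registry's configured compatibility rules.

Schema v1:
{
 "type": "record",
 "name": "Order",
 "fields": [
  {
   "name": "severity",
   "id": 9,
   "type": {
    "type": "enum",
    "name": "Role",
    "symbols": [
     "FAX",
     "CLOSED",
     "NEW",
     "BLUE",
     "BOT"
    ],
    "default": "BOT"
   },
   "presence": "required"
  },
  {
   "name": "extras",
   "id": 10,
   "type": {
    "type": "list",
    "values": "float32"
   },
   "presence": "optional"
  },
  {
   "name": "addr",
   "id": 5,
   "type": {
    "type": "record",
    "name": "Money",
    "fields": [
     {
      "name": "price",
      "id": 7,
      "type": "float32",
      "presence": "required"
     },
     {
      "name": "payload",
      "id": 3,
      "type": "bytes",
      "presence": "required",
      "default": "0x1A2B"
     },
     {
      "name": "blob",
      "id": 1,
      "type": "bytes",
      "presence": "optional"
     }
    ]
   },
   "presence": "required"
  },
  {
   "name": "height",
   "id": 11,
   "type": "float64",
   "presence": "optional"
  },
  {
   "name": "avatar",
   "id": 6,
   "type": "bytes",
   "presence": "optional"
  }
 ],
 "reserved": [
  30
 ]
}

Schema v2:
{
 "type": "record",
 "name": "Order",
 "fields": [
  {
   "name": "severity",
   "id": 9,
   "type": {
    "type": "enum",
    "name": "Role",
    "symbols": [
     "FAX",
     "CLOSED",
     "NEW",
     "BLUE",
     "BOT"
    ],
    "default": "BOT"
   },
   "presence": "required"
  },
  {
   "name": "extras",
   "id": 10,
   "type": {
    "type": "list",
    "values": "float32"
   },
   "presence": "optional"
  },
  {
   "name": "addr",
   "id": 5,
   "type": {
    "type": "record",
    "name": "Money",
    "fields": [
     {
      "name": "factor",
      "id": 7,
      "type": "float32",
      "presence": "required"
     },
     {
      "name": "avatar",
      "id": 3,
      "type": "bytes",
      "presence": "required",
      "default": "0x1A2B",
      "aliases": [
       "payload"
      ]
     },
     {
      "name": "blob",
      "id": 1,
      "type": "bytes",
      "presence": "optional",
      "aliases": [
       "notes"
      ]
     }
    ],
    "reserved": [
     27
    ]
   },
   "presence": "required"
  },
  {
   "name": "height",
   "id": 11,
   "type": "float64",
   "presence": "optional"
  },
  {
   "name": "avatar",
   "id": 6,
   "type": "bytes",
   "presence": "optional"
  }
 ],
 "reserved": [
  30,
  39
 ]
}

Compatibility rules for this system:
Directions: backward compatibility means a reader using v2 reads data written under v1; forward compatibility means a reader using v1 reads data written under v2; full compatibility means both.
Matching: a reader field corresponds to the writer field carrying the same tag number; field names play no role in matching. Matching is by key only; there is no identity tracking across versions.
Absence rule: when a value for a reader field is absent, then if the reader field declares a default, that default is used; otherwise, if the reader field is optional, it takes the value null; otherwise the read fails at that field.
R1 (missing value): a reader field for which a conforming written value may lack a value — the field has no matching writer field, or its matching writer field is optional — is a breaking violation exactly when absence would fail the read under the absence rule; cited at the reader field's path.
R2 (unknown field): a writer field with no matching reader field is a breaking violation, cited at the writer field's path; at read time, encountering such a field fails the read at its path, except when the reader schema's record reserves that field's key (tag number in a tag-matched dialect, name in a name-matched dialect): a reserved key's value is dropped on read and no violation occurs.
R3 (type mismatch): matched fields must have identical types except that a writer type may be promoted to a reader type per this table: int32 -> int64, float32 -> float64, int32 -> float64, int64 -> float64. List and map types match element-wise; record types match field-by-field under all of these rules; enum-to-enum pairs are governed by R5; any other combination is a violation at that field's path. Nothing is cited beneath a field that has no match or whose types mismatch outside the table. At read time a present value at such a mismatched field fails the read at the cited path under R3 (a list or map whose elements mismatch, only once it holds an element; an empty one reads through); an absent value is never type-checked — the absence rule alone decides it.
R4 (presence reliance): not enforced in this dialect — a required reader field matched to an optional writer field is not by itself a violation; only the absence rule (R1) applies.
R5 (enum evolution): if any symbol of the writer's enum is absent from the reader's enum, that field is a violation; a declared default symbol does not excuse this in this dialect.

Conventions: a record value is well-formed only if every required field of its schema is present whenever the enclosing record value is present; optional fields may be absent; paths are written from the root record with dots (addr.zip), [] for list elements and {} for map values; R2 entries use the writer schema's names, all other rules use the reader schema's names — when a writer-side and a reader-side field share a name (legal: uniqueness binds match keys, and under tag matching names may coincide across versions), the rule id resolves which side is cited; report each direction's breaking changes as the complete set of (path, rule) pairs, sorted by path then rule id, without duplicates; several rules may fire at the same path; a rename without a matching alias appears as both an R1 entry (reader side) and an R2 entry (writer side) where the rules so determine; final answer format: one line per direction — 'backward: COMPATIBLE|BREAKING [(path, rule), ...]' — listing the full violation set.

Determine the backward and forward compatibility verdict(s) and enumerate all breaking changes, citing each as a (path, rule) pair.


backward: COMPATIBLE []; forward: COMPATIBLE []

arrows below run writer -> reader for Order
backward pass over Order, reader schema v2, writer schema v1:
  severity: paired with writer severity (Role -> Role; writer required)
  extras: paired with writer extras (list<float32> -> list<float32>; writer optional)
  addr: paired with writer addr (Money -> Money; writer required)
  height: paired with writer height (float64 -> float64; writer optional)
  avatar: paired with writer avatar (bytes -> bytes; writer optional)
  addr.factor: paired with writer addr.price (float32 -> float32; writer required)
  addr.avatar: paired with writer addr.payload (bytes -> bytes; writer required)
  addr.blob: paired with writer addr.blob (bytes -> bytes; writer optional)
  => backward verdict for Order: COMPATIBLE, no violations
forward pass over Order, reader schema v1, writer schema v2:
  severity: paired with writer severity (Role -> Role; writer required)
  extras: paired with writer extras (list<float32> -> list<float32>; writer optional)
  addr: paired with writer addr (Money -> Money; writer required)
  height: paired with writer height (float64 -> float64; writer optional)
  avatar: paired with writer avatar (bytes -> bytes; writer optional)
  addr.price: paired with writer addr.factor (float32 -> float32; writer required)
  addr.payload: paired with writer addr.avatar (bytes -> bytes; writer required)
  addr.blob: paired with writer addr.blob (bytes -> bytes; writer optional)
  => forward verdict for Order: COMPATIBLE, no violations


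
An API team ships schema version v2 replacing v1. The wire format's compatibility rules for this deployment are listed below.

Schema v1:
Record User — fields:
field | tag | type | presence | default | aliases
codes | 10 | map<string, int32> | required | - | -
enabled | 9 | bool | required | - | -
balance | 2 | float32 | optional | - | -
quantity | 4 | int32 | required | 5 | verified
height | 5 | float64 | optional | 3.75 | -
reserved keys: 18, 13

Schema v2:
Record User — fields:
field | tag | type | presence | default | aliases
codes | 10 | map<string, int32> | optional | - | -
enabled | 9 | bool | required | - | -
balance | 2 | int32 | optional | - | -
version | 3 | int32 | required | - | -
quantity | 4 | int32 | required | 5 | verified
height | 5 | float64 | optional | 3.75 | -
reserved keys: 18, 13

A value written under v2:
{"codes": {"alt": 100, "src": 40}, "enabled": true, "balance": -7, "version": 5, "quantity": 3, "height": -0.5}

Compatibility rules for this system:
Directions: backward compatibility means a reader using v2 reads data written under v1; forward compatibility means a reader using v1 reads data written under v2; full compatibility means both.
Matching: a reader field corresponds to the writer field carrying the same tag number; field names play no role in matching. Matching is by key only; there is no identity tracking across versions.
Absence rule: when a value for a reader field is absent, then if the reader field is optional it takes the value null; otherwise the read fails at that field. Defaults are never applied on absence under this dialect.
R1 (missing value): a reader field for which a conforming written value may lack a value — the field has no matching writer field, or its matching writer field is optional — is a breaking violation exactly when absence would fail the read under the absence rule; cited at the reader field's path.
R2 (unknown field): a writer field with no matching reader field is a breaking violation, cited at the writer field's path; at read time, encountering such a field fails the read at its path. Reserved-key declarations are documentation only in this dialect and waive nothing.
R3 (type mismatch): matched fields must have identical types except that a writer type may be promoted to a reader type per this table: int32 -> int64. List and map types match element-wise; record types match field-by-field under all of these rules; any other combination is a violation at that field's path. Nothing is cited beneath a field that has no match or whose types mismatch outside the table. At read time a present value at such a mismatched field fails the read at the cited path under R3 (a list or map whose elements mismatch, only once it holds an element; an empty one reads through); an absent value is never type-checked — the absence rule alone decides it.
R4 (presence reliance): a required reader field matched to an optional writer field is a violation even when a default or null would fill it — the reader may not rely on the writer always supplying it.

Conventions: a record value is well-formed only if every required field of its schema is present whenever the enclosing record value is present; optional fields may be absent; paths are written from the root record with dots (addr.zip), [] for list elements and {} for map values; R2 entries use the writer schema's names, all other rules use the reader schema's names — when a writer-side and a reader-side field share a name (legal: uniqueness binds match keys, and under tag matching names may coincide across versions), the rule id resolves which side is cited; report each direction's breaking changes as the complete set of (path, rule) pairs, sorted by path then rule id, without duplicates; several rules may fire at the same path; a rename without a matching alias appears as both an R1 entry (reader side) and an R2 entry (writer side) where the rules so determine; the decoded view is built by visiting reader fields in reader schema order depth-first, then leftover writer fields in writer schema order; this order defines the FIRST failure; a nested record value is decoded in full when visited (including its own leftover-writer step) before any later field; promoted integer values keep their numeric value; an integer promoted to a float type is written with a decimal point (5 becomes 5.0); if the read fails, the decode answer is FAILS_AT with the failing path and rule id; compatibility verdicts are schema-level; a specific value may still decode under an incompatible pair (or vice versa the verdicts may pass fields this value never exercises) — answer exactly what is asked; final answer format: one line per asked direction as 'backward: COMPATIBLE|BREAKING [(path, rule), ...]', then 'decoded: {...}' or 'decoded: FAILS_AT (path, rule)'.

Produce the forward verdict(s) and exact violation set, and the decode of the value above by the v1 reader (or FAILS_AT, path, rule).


in User below, arrows point writer -> reader
forward for User (reader v1, writer v2):
  codes: paired with writer codes (map<string, int32> -> map<string, int32>; writer optional)
  enabled: paired with writer enabled (bool -> bool; writer required)
  balance: paired with writer balance (int32 -> float32; writer optional)
  quantity: paired with writer quantity (int32 -> int32; writer required)
  height: paired with writer height (float64 -> float64; writer optional)
  version (writer side), unknown to reader
  R3 fires at balance
  R1 fires at codes
  R4 fires at codes
  R2 fires at version
  => forward: BREAKING (4)
migrating the User value to v1:
  codes := {"alt": 100, "src": 40}
  enabled := true
  read fails at balance under R3
  => FAILS_AT (balance, R3)

forward: BREAKING [(balance, R3), (codes, R1), (codes, R4), (version, R2)]; decoded: FAILS_AT (balance, R3)


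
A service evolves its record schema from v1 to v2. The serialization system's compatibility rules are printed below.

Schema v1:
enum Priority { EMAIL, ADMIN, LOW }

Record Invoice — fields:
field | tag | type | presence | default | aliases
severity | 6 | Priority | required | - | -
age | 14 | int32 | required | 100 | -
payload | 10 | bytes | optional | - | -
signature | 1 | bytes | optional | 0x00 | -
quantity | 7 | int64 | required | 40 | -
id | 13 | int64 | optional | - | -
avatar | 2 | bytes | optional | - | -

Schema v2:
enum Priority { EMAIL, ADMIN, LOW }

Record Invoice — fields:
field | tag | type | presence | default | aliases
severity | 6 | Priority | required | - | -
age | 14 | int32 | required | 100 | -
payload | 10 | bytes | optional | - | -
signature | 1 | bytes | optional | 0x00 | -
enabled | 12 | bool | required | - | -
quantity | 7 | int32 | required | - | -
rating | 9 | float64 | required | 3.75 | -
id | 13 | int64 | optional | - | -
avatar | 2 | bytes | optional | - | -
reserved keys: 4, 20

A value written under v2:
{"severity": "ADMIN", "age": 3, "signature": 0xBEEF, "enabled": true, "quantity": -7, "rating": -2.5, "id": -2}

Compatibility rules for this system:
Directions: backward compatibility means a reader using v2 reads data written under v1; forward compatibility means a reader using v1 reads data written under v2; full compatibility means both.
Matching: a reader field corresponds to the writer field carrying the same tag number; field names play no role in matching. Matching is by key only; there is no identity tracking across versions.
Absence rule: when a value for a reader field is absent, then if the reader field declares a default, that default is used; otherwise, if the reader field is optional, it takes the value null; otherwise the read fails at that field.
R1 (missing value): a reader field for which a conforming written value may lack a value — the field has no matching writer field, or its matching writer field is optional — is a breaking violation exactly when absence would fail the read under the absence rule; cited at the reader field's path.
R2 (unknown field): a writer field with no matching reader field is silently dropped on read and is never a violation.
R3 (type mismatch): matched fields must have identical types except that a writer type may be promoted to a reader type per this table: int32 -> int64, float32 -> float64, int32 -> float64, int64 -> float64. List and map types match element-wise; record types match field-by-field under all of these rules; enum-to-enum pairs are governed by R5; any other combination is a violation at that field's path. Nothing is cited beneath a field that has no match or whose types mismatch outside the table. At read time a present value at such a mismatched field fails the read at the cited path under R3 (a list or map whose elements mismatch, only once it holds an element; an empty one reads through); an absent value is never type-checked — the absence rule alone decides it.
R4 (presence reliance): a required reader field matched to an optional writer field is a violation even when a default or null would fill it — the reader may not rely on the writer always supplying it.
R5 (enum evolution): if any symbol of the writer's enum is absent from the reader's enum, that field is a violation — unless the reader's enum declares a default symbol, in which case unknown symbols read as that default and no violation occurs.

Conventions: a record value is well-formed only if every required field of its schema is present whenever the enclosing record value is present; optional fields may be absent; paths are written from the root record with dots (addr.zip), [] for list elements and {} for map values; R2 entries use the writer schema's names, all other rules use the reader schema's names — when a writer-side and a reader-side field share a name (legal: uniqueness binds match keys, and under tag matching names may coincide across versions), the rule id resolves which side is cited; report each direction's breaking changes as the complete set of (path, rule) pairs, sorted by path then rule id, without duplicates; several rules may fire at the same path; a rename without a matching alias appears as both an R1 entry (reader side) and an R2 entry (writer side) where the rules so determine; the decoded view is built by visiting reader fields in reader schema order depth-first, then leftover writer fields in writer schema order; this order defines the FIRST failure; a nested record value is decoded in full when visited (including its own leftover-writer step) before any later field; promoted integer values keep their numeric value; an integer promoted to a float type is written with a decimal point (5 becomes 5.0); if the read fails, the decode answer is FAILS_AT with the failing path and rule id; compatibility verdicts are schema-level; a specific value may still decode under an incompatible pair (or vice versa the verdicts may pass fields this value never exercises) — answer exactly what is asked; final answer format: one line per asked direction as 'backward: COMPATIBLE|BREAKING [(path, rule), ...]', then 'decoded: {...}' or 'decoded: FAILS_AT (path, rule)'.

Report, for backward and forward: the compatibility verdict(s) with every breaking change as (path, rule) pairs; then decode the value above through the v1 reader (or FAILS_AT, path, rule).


each type pair in Invoice: writer, then reader
backward analysis of Invoice with v2 as reader and v1 as writer:
  severity <- severity (Priority -> Priority, writer required)
  age <- age (int32 -> int32, writer required)
  payload <- payload (bytes -> bytes, writer optional)
  signature <- signature (bytes -> bytes, writer optional)
  enabled: no writer-side match
  quantity <- quantity (int64 -> int32, writer required)
  rating: no writer-side match
  id <- id (int64 -> int64, writer optional)
  avatar <- avatar (bytes -> bytes, writer optional)
  violation R1 at enabled
  violation R3 at quantity
  => backward verdict for Invoice: BREAKING, 2 violation(s)
forward analysis of Invoice with v1 as reader and v2 as writer:
  severity <- severity (Priority -> Priority, writer required)
  age <- age (int32 -> int32, writer required)
  payload <- payload (bytes -> bytes, writer optional)
  signature <- signature (bytes -> bytes, writer optional)
  quantity <- quantity (int32 -> int64, writer required)
  id <- id (int64 -> int64, writer optional)
  avatar <- avatar (bytes -> bytes, writer optional)
  writer enabled: unknown to reader
  writer rating: unknown to reader
  => forward verdict for Invoice: COMPATIBLE, no violations
decode (reader v1):
  severity := "ADMIN"
  age := 3
  payload := null (missing; optional => null)
  signature := 0xBEEF
  quantity := -7 (int32 -> int64)
  id := -2
  avatar := null (missing; optional => null)
  writer enabled: no reader field; dropped
  writer rating: no reader field; dropped
  => decoded: {"severity": "ADMIN", "age": 3, "payload": null, "signature": 0xBEEF, "quantity": -7, "id": -2, "avatar": null}

backward: BREAKING [(enabled, R1), (quantity, R3)]; forward: COMPATIBLE []; decoded: {"severity": "ADMIN", "age": 3, "payload": null, "signature": 0xBEEF, "quantity": -7, "id": -2, "avatar": null}


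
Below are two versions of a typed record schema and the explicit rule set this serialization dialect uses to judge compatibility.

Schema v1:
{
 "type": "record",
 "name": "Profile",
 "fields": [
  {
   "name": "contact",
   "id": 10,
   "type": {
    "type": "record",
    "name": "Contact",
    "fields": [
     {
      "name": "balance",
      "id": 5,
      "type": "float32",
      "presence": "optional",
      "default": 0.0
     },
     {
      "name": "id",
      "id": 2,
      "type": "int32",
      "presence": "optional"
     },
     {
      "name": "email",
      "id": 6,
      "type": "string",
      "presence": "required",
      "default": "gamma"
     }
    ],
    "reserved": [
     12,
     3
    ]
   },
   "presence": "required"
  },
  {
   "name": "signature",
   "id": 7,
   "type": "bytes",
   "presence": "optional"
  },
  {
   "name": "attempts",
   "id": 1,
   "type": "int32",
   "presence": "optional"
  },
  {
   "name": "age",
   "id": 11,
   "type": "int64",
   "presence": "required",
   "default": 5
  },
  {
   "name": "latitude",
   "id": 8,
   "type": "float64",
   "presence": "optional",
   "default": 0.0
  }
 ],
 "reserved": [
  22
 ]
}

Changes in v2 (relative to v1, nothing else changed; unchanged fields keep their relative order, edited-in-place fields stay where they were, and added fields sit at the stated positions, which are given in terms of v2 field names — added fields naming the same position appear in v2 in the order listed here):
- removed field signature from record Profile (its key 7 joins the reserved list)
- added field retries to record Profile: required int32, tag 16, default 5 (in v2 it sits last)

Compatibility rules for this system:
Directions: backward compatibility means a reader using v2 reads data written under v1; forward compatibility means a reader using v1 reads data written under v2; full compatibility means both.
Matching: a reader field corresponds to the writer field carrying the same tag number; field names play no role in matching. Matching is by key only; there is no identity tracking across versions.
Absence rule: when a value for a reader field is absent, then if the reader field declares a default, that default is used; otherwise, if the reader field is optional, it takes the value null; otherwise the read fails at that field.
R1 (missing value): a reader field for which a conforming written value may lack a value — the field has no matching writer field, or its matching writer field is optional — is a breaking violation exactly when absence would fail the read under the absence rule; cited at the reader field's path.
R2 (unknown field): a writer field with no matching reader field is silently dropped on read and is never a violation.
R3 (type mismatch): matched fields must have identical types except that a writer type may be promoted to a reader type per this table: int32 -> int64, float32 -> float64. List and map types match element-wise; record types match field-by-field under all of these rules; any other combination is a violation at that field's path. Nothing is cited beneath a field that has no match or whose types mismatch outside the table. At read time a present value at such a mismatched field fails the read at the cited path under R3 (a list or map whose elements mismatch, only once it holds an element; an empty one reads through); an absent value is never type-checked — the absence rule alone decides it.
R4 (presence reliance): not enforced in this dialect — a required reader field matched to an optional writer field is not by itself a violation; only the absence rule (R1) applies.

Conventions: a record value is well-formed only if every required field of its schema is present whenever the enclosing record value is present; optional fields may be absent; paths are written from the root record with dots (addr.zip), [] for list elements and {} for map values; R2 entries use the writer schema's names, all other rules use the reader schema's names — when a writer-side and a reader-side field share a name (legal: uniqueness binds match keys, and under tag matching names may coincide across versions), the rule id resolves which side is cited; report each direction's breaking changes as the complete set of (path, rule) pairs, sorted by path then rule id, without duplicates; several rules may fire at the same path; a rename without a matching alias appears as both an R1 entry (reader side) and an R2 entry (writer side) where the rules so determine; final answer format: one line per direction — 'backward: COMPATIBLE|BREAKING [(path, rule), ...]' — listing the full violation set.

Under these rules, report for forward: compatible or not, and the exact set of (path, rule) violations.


arrows below run writer -> reader for Profile
forward analysis of Profile with v1 as reader and v2 as writer:
  writer required, Contact -> Contact: reader contact maps from writer contact
  signature: no writer match
  writer optional, int32 -> int32: reader attempts maps from writer attempts
  writer required, int64 -> int64: reader age maps from writer age
  writer optional, float64 -> float64: reader latitude maps from writer latitude
  retries (writer side), unknown to reader
  writer optional, float32 -> float32: reader contact.balance maps from writer contact.balance
  writer optional, int32 -> int32: reader contact.id maps from writer contact.id
  writer required, string -> string: reader contact.email maps from writer contact.email
  => no violations; forward on Profile: COMPATIBLE
checking off the Profile differences that do not matter here:
  removed field signature from record Profile (its key 7 joins the reserved list) -> triggers nothing under Profile's printed rules — same verdict
  added field retries to record Profile: required int32, tag 16, default 5 (in v2 it sits last) -> triggers nothing under Profile's printed rules — same verdict

forward: COMPATIBLE []


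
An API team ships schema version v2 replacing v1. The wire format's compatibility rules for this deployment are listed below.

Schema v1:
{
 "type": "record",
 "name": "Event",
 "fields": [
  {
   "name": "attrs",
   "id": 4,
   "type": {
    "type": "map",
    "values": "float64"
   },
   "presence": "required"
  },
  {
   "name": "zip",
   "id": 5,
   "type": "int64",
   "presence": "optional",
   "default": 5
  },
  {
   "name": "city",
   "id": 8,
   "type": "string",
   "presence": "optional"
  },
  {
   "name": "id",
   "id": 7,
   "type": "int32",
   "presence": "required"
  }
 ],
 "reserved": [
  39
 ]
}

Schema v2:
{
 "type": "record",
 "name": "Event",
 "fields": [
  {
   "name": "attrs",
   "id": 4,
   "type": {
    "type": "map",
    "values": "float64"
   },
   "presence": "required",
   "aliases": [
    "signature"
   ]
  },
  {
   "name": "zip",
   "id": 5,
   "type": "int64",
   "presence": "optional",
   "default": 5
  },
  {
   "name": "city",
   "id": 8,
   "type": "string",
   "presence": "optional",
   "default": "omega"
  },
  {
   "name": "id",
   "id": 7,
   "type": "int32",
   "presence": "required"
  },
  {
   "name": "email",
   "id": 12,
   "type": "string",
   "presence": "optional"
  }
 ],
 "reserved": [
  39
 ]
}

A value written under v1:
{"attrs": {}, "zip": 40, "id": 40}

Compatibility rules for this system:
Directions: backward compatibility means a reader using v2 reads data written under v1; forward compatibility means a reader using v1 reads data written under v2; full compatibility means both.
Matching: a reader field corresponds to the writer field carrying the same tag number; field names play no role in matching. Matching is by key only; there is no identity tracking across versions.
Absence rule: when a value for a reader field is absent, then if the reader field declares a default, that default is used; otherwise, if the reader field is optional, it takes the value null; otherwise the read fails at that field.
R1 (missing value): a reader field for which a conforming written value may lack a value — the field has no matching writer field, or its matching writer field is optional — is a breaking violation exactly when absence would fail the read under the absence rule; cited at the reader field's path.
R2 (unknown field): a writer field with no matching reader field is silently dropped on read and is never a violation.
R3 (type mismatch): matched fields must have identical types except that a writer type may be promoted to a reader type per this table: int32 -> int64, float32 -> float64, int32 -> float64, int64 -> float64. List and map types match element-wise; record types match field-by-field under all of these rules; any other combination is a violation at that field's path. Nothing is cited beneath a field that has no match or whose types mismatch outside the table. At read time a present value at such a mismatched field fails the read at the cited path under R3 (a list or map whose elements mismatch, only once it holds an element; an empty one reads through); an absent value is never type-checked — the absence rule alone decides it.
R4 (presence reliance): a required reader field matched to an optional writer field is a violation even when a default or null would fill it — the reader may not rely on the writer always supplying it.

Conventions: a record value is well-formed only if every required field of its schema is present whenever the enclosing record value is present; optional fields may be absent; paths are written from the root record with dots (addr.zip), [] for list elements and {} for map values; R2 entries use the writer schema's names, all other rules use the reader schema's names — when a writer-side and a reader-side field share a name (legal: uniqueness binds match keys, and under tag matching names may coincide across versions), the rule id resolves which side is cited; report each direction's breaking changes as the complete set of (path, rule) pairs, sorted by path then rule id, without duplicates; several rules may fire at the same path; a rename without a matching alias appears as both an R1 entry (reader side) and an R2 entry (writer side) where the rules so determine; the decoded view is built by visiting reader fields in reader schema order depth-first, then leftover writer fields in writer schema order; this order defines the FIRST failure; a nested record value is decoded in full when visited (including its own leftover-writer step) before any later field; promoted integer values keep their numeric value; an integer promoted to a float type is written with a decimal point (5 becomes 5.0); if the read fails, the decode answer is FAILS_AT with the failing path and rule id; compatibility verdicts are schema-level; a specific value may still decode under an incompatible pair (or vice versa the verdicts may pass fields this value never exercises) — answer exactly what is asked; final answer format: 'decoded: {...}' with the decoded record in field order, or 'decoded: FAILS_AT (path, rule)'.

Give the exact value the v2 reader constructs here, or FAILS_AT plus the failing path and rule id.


each type pair in Event: writer, then reader
decode walk for Event under reader schema v2:
  attrs := {}
  zip := 40
  city := "omega" (absent -> default)
  id := 40
  email := null (absent, optional -> null)
  => decoded: {"attrs": {}, "zip": 40, "city": "omega", "id": 40, "email": null}

decoded: {"attrs": {}, "zip": 40, "city": "omega", "id": 40, "email": null}


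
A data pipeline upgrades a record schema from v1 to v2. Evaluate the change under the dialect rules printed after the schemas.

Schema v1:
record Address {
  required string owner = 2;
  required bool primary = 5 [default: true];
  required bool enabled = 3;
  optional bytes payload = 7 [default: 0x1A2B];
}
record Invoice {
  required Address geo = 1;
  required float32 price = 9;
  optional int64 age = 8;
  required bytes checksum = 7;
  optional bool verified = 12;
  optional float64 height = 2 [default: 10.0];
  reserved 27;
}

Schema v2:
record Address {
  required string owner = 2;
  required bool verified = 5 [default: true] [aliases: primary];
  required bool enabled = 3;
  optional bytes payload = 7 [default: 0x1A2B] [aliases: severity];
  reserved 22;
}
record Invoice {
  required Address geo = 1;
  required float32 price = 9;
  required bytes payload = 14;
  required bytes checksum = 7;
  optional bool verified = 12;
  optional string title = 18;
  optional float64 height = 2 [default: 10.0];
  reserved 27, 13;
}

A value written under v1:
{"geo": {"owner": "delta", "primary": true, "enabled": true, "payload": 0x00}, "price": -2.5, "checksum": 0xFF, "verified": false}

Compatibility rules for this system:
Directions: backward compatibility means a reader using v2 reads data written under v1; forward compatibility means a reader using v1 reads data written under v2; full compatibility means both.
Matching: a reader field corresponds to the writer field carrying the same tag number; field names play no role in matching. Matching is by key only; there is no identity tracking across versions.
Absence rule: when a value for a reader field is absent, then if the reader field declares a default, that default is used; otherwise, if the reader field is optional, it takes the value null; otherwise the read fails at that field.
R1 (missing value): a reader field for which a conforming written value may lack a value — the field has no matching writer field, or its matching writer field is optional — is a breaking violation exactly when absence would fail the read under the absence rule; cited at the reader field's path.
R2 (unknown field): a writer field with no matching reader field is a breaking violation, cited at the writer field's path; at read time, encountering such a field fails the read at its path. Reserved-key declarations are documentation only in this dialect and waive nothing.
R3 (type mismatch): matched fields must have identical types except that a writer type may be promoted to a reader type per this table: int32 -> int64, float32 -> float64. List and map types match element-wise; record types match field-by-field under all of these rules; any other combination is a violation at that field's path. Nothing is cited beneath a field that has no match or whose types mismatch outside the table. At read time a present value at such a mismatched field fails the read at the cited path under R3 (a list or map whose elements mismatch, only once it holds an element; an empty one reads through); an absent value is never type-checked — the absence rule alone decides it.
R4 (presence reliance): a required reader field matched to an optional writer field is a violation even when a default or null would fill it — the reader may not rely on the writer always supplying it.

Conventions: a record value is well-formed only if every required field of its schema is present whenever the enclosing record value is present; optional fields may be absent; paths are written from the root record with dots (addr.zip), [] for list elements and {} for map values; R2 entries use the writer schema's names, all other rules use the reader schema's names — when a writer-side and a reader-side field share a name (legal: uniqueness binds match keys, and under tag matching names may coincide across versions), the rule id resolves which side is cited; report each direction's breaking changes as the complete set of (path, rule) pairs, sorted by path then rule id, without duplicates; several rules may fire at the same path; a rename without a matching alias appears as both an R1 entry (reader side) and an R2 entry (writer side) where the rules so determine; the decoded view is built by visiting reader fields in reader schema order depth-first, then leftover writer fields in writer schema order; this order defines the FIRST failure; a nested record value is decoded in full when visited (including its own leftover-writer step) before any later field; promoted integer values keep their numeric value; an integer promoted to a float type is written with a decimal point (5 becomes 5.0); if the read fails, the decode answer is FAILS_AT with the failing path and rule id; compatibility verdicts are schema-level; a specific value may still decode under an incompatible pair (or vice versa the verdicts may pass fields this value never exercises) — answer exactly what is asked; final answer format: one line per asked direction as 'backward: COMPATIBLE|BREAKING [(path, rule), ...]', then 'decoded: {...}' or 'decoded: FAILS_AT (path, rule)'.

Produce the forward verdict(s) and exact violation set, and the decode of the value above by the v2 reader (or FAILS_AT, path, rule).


forward: BREAKING [(payload, R2), (title, R2)]; decoded: FAILS_AT (payload, R1)

arrows below run writer -> reader for Invoice
forward pass over Invoice, reader schema v1, writer schema v2:
  Address -> Address, writer required: geo aligns to geo
  float32 -> float32, writer required: price aligns to price
  age: no writer-side match
  bytes -> bytes, writer required: checksum aligns to checksum
  bool -> bool, writer optional: verified aligns to verified
  float64 -> float64, writer optional: height aligns to height
  writer payload: unknown to reader
  writer title: unknown to reader
  string -> string, writer required: geo.owner aligns to geo.owner
  bool -> bool, writer required: geo.primary aligns to geo.verified
  bool -> bool, writer required: geo.enabled aligns to geo.enabled
  bytes -> bytes, writer optional: geo.payload aligns to geo.payload
  rule R2 violated at payload
  rule R2 violated at title
  => forward: BREAKING (2)
migrating the Invoice value to v2:
  geo.owner := "delta"
  geo.verified := true (from writer primary)
  geo.enabled := true
  geo.payload := 0x00
  price := -2.5
  read fails at payload under R1 (no fill)
  => FAILS_AT (payload, R1)
the rest of the Invoice diff is inert for this question:
  removed field age from record Invoice -> fires only in the backward direction of Invoice, which is not asked here
  renamed field primary to verified in record Address (alias primary declared on the renamed field) -> fires no rule on Invoice, leaving the asked answer as it is
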